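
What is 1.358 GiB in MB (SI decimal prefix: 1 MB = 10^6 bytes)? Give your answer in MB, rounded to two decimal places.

1,458.14 MB

1.358 GiB = 1.358 × 2^30 bytes = 1,458,141,396.992 bytes
1 MB = 1,000,000 bytes
1,458,141,396.992 / 1,000,000 = 1,458.14 MB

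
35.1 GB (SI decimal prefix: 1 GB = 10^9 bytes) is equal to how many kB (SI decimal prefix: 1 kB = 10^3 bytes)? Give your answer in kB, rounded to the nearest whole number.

35.1 GB = 35.1 × 10^9 bytes = 35,100,000,000 bytes
1 kB = 1,000 bytes
35,100,000,000 / 1,000 = 35,100,000 kB

35,100,000 kB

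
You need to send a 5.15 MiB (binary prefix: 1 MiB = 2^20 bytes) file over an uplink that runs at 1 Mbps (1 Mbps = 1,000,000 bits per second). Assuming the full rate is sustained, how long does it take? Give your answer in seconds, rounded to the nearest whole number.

43 seconds

5.15 MiB = 5,400,166.4 bytes = 43,201,331.2 bits
1 Mbps = 1,000,000 bits/s
time = 43,201,331.2 / 1,000,000 = 43 s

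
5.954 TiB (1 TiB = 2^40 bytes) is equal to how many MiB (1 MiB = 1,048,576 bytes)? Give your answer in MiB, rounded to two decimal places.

5.954 TiB × 1,099,511,627,776 bytes/TiB = 6,546,492,231,778.304 bytes
1 MiB = 2^20 bytes = 1,048,576 bytes
6,546,492,231,778.304 / 1,048,576 = 6,243,221.50 MiB

6,243,221.50 MiB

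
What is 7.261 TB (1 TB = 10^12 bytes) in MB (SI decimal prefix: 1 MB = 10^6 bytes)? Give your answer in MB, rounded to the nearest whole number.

7.261 TB × 1,000,000,000,000 bytes/TB = 7,261,000,000,000 bytes
1 MB = 1,000,000 bytes
7,261,000,000,000 / 1,000,000 = 7,261,000 MB

7,261,000 MB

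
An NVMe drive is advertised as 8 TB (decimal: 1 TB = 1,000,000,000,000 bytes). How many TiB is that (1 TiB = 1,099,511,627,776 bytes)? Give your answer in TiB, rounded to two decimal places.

8 TB = 8 × 10^12 bytes = 8,000,000,000,000 bytes
1 TiB = 1,099,511,627,776 bytes
8,000,000,000,000 / 1,099,511,627,776 = 7.28 TiB

7.28 TiB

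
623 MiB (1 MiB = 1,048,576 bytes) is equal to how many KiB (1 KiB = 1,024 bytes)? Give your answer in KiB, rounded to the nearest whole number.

623 MiB = 623 × 2^20 bytes = 653,262,848 bytes
1 KiB = 2^10 bytes = 1,024 bytes
653,262,848 / 1,024 = 637,952 KiB

637,952 KiB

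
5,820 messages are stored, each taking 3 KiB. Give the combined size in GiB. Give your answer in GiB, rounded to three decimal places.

Total = 5,820 × 3 KiB = 17,460 KiB
= 17,460 × 1,024 bytes = 17,879,040 bytes
1 GiB = 1,073,741,824 bytes
17,879,040 / 1,073,741,824 = 0.017 GiB

0.017 GiB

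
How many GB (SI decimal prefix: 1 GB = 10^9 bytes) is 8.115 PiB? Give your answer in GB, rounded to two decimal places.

9,136,677.74 GB

8.115 PiB = 8.115 × 2^50 bytes = 9,136,677,744,027,893.76 bytes
1 GB = 1,000,000,000 bytes
9,136,677,744,027,893.76 / 1,000,000,000 = 9,136,677.74 GB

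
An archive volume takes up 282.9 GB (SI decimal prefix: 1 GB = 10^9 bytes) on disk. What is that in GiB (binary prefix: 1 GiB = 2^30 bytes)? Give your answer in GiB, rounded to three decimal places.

282.9 GB = 282.9 × 10^9 bytes = 282,900,000,000 bytes
1 GiB = 1,073,741,824 bytes
282,900,000,000 / 1,073,741,824 = 263.471 GiB

263.471 GiB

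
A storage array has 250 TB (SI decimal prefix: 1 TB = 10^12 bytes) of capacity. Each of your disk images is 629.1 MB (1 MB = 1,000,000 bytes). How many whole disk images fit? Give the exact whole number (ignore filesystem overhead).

Capacity: 250 TB = 250,000,000,000,000 bytes
Per item: 629.1 MB = 629,100,000 bytes
⌊250,000,000,000,000 / 629,100,000⌋ = 397,393

397,393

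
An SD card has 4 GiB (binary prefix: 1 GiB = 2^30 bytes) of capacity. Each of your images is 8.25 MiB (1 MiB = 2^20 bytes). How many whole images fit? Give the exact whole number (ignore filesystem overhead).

496

Capacity: 4 GiB = 4,294,967,296 bytes
Per item: 8.25 MiB = 8,650,752 bytes
⌊4,294,967,296 / 8,650,752⌋ = 496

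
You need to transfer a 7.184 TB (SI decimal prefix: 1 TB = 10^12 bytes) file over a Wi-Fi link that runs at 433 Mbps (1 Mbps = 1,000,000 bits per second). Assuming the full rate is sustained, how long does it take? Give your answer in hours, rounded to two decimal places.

36.87 hours

7.184 TB = 7,184,000,000,000 bytes = 57,472,000,000,000 bits
433 Mbps = 433,000,000 bits/s
time = 57,472,000,000,000 / 433,000,000 = 132,729.7921 s
132,729.7921 s / 3600 = 36.87 hours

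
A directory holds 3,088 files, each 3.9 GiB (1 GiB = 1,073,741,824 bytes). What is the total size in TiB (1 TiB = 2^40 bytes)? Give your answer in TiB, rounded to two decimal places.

Total = 3,088 × 3.9 GiB = 12043.2 GiB
= 12043.2 × 1,073,741,824 bytes = 12,931,287,534,796.8 bytes
1 TiB = 1,099,511,627,776 bytes
12,931,287,534,796.8 / 1,099,511,627,776 = 11.76 TiB

11.76 TiB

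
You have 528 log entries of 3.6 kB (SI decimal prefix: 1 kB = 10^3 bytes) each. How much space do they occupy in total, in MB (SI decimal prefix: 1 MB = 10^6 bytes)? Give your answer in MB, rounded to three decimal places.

1.901 MB

Total = 528 × 3.6 kB = 1900.8 kB
= 1900.8 × 1,000 bytes = 1,900,800 bytes
1 MB = 1,000,000 bytes
1,900,800 / 1,000,000 = 1.901 MB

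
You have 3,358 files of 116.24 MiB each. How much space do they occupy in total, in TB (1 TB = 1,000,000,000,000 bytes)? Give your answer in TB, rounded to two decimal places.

0.41 TB

Total = 3,358 × 116.24 MiB = 390333.92 MiB
= 390333.92 × 1,048,576 bytes = 409,294,780,497.92 bytes
1 TB = 1,000,000,000,000 bytes
409,294,780,497.92 / 1,000,000,000,000 = 0.41 TB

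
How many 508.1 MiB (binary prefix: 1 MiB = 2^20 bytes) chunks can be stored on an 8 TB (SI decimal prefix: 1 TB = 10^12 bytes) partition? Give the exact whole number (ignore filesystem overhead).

15,015

Capacity: 8 TB = 8,000,000,000,000 bytes
Per item: 508.1 MiB = 532,781,465.6 bytes
⌊8,000,000,000,000 / 532,781,465.6⌋ = 15,015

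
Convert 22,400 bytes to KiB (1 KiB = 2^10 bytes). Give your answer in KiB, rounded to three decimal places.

21.875 KiB

22,400 bytes given.
1 KiB = 2^10 bytes = 1,024 bytes
22,400 / 1,024 = 21.875 KiB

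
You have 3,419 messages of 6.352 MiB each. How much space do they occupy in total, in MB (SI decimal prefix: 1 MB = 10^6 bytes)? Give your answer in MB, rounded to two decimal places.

22,772.44 MB

Total = 3,419 × 6.352 MiB = 21717.488 MiB
= 21717.488 × 1,048,576 bytes = 22,772,436,697.088 bytes
1 MB = 1,000,000 bytes
22,772,436,697.088 / 1,000,000 = 22,772.44 MB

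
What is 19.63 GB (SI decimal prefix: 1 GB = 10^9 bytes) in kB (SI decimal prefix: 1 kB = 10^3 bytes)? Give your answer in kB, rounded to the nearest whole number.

19,630,000 kB

19.63 GB = 19.63 × 10^9 bytes = 19,630,000,000 bytes
1 kB = 1,000 bytes
19,630,000,000 / 1,000 = 19,630,000 kB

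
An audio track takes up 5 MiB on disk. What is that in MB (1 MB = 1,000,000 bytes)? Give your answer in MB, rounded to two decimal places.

5 MiB × 1,048,576 bytes/MiB = 5,242,880 bytes
1 MB = 1,000,000 bytes
5,242,880 / 1,000,000 = 5.24 MB

5.24 MB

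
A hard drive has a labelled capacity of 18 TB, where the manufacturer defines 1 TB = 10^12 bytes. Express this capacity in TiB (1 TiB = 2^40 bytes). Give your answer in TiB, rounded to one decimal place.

18 TB × 1,000,000,000,000 bytes/TB = 18,000,000,000,000 bytes
1 TiB = 1,099,511,627,776 bytes
18,000,000,000,000 / 1,099,511,627,776 = 16.4 TiB

16.4 TiB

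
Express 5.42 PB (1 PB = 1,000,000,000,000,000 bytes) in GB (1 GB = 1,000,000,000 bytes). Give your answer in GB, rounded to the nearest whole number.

5.42 PB = 5.42 × 10^15 bytes = 5,420,000,000,000,000 bytes
1 GB = 1,000,000,000 bytes
5,420,000,000,000,000 / 1,000,000,000 = 5,420,000 GB

5,420,000 GB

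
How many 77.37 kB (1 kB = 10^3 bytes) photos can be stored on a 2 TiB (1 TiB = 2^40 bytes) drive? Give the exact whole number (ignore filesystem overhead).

Capacity: 2 TiB = 2,199,023,255,552 bytes
Per item: 77.37 kB = 77,370 bytes
⌊2,199,023,255,552 / 77,370⌋ = 28,422,169

28,422,169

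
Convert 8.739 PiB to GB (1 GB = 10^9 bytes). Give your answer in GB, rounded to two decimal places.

8.739 PiB = 8.739 × 2^50 bytes = 9,839,239,285,897,691.136 bytes
1 GB = 1,000,000,000 bytes
9,839,239,285,897,691.136 / 1,000,000,000 = 9,839,239.29 GB

9,839,239.29 GB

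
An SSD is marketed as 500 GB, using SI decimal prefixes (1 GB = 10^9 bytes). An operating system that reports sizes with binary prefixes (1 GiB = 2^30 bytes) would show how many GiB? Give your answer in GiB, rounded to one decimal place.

500 GB × 1,000,000,000 bytes/GB = 500,000,000,000 bytes
1 GiB = 1,073,741,824 bytes
500,000,000,000 / 1,073,741,824 = 465.7 GiB

465.7 GiB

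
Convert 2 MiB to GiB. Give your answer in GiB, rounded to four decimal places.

0.0020 GiB

2 MiB × 1,048,576 bytes/MiB = 2,097,152 bytes
1 GiB = 1,073,741,824 bytes
2,097,152 / 1,073,741,824 = 0.0020 GiB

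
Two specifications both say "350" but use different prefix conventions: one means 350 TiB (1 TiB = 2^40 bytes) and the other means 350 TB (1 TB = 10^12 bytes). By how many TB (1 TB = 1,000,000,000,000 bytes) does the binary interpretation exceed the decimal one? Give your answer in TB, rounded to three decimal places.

34.829 TB

350 TiB = 350 × 1,099,511,627,776 = 384,829,069,721,600 bytes
350 TB = 350 × 1,000,000,000,000 = 350,000,000,000,000 bytes
difference = 34,829,069,721,600 bytes
34,829,069,721,600 / 1,000,000,000,000 = 34.829 TB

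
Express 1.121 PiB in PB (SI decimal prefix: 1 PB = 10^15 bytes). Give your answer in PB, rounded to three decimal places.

1.262 PB

1.121 PiB = 1.121 × 2^50 bytes = 1,262,133,795,570,581.504 bytes
1 PB = 1,000,000,000,000,000 bytes
1,262,133,795,570,581.504 / 1,000,000,000,000,000 = 1.262 PB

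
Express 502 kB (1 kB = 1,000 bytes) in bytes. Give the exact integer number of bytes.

502 × 1,000 = 502,000 bytes  (1 kB = 10^3 bytes)

502,000 bytes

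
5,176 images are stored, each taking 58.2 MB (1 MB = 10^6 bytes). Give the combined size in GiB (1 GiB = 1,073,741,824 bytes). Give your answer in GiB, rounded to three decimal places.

Total = 5,176 × 58.2 MB = 301243.2 MB
= 301243.2 × 1,000,000 bytes = 301,243,200,000 bytes
1 GiB = 1,073,741,824 bytes
301,243,200,000 / 1,073,741,824 = 280.555 GiB

280.555 GiB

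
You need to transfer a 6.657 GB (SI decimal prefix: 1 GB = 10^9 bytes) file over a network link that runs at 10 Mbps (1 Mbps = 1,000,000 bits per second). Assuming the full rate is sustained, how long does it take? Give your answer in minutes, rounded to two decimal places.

88.76 minutes

6.657 GB = 6,657,000,000 bytes = 53,256,000,000 bits
10 Mbps = 10,000,000 bits/s
time = 53,256,000,000 / 10,000,000 = 5,325.600 s
5,325.600 s / 60 = 88.76 minutes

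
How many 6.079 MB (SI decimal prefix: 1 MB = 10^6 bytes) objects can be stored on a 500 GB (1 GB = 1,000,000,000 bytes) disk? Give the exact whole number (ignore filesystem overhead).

Capacity: 500 GB = 500,000,000,000 bytes
Per item: 6.079 MB = 6,079,000 bytes
⌊500,000,000,000 / 6,079,000⌋ = 82,250

82,250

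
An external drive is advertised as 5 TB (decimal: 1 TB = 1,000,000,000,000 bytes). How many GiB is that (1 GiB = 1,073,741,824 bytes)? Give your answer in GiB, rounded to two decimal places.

4,656.61 GiB

5 TB × 1,000,000,000,000 bytes/TB = 5,000,000,000,000 bytes
1 GiB = 2^30 bytes = 1,073,741,824 bytes
5,000,000,000,000 / 1,073,741,824 = 4,656.61 GiB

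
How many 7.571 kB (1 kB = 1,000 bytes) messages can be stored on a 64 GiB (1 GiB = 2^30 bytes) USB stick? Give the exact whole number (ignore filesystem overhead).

9,076,671

Capacity: 64 GiB = 68,719,476,736 bytes
Per item: 7.571 kB = 7,571 bytes
⌊68,719,476,736 / 7,571⌋ = 9,076,671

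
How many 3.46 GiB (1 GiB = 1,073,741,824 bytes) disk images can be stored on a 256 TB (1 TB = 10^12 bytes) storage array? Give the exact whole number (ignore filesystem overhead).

68,907

Capacity: 256 TB = 256,000,000,000,000 bytes
Per item: 3.46 GiB = 3,715,146,711.04 bytes
⌊256,000,000,000,000 / 3,715,146,711.04⌋ = 68,907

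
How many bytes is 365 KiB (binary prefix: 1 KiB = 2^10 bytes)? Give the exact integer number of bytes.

365 × 1,024 = 373,760 bytes

373,760 bytes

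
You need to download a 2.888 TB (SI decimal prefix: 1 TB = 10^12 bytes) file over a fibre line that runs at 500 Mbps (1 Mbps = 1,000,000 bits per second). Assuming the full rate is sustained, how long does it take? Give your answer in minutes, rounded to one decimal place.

770.1 minutes

2.888 TB = 2,888,000,000,000 bytes = 23,104,000,000,000 bits
500 Mbps = 500,000,000 bits/s
time = 23,104,000,000,000 / 500,000,000 = 46,208.00 s
46,208.00 s / 60 = 770.1 minutes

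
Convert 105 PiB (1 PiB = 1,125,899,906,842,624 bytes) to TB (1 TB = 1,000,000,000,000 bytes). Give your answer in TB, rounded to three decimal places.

118,219.490 TB

105 PiB = 105 × 2^50 bytes = 118,219,490,218,475,520 bytes
1 TB = 1,000,000,000,000 bytes
118,219,490,218,475,520 / 1,000,000,000,000 = 118,219.490 TB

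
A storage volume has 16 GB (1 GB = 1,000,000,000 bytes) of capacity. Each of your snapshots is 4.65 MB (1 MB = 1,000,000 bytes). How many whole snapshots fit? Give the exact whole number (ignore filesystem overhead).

3,440

Capacity: 16 GB = 16,000,000,000 bytes
Per item: 4.65 MB = 4,650,000 bytes
⌊16,000,000,000 / 4,650,000⌋ = 3,440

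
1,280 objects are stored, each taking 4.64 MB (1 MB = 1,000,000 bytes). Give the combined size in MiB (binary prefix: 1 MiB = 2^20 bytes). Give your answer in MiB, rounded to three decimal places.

5,664.063 MiB

Total = 1,280 × 4.64 MB = 5939.2 MB
= 5939.2 × 1,000,000 bytes = 5,939,200,000 bytes
1 MiB = 1,048,576 bytes
5,939,200,000 / 1,048,576 = 5,664.063 MiB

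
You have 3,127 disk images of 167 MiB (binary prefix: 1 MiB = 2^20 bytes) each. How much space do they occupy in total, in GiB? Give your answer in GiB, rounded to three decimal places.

509.970 GiB

Total = 3,127 × 167 MiB = 522,209 MiB
= 522,209 × 1,048,576 bytes = 547,575,824,384 bytes
1 GiB = 1,073,741,824 bytes
547,575,824,384 / 1,073,741,824 = 509.970 GiB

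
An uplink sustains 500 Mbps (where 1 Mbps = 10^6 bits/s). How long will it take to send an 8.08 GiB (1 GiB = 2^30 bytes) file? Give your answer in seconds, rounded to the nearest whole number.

139 seconds

8.08 GiB = 8,675,833,937.92 bytes = 69,406,671,503.36 bits
500 Mbps = 500,000,000 bits/s
time = 69,406,671,503.36 / 500,000,000 = 139 s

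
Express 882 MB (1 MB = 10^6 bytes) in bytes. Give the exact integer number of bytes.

882,000,000 bytes

882 × 1,000,000 = 882,000,000 bytes  (1 MB = 10^6 bytes)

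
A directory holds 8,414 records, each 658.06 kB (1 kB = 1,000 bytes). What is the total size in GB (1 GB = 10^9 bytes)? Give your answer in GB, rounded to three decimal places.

Total = 8,414 × 658.06 kB = 5536916.84 kB
= 5536916.84 × 1,000 bytes = 5,536,916,840 bytes
1 GB = 1,000,000,000 bytes
5,536,916,840 / 1,000,000,000 = 5.537 GB

5.537 GB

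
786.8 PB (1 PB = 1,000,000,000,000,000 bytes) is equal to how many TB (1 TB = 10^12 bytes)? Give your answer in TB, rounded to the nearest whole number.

786,800 TB

786.8 PB = 786.8 × 10^15 bytes = 786,800,000,000,000,000 bytes
1 TB = 10^12 bytes = 1,000,000,000,000 bytes
786,800,000,000,000,000 / 1,000,000,000,000 = 786,800 TB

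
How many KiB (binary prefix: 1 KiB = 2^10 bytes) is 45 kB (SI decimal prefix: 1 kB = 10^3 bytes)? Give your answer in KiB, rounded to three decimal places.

45 kB = 45 × 10^3 bytes = 45,000 bytes
1 KiB = 1,024 bytes
45,000 / 1,024 = 43.945 KiB

43.945 KiB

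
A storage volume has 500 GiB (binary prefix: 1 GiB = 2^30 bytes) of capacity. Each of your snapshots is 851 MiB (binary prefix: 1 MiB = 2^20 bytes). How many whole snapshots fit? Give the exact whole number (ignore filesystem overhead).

Capacity: 500 GiB = 536,870,912,000 bytes
Per item: 851 MiB = 892,338,176 bytes
⌊536,870,912,000 / 892,338,176⌋ = 601

601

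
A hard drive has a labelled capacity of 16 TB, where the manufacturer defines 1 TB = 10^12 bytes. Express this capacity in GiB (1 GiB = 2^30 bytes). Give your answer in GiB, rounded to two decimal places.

14,901.16 GiB

16 TB = 16 × 10^12 bytes = 16,000,000,000,000 bytes
1 GiB = 1,073,741,824 bytes
16,000,000,000,000 / 1,073,741,824 = 14,901.16 GiB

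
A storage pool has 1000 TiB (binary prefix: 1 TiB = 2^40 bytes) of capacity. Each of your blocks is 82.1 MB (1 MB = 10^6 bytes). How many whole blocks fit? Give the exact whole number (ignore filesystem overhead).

Capacity: 1000 TiB = 1,099,511,627,776,000 bytes
Per item: 82.1 MB = 82,100,000 bytes
⌊1,099,511,627,776,000 / 82,100,000⌋ = 13,392,346

13,392,346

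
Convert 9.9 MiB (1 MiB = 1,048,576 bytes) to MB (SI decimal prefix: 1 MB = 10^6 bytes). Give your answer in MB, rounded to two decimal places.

9.9 MiB = 9.9 × 2^20 bytes = 10,380,902.4 bytes
1 MB = 1,000,000 bytes
10,380,902.4 / 1,000,000 = 10.38 MB

10.38 MB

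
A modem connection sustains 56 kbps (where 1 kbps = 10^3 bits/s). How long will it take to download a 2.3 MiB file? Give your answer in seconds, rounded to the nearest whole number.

345 seconds

2.3 MiB = 2,411,724.8 bytes = 19,293,798.4 bits
56 kbps = 56,000 bits/s
time = 19,293,798.4 / 56,000 = 345 s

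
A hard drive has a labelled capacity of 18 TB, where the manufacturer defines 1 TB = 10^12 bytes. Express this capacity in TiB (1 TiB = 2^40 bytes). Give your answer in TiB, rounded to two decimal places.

16.37 TiB

18 TB = 18 × 10^12 bytes = 18,000,000,000,000 bytes
1 TiB = 2^40 bytes = 1,099,511,627,776 bytes
18,000,000,000,000 / 1,099,511,627,776 = 16.37 TiB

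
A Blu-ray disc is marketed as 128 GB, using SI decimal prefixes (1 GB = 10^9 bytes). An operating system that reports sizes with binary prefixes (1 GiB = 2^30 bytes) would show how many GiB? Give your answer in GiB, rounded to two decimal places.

119.21 GiB

128 GB = 128 × 10^9 bytes = 128,000,000,000 bytes
1 GiB = 2^30 bytes = 1,073,741,824 bytes
128,000,000,000 / 1,073,741,824 = 119.21 GiB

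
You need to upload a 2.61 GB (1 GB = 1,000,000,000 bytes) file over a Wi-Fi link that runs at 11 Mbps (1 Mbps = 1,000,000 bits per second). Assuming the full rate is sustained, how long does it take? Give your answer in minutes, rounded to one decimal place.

31.6 minutes

2.61 GB = 2,610,000,000 bytes = 20,880,000,000 bits
11 Mbps = 11,000,000 bits/s
time = 20,880,000,000 / 11,000,000 = 1,898.18 s
1,898.18 s / 60 = 31.6 minutes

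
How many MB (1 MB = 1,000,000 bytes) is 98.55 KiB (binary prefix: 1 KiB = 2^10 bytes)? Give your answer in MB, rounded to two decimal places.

0.10 MB

98.55 KiB × 1,024 bytes/KiB = 100,915.2 bytes
1 MB = 1,000,000 bytes
100,915.2 / 1,000,000 = 0.10 MB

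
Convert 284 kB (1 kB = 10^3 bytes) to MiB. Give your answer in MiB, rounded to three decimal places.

284 kB = 284 × 10^3 bytes = 284,000 bytes
1 MiB = 1,048,576 bytes
284,000 / 1,048,576 = 0.271 MiB

0.271 MiB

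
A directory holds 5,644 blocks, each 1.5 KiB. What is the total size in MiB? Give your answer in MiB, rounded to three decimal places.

Total = 5,644 × 1.5 KiB = 8466 KiB
= 8466 × 1,024 bytes = 8,669,184 bytes
1 MiB = 1,048,576 bytes
8,669,184 / 1,048,576 = 8.268 MiB

8.268 MiB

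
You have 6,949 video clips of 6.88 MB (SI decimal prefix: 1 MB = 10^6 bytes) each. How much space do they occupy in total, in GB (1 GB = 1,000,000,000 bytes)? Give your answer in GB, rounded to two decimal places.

47.81 GB

Total = 6,949 × 6.88 MB = 47809.12 MB
= 47809.12 × 1,000,000 bytes = 47,809,120,000 bytes
1 GB = 1,000,000,000 bytes
47,809,120,000 / 1,000,000,000 = 47.81 GB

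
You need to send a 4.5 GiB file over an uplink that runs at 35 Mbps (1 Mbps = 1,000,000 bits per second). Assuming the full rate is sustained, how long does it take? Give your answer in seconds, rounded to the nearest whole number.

4.5 GiB = 4,831,838,208 bytes = 38,654,705,664 bits
35 Mbps = 35,000,000 bits/s
time = 38,654,705,664 / 35,000,000 = 1,104 s

1,104 seconds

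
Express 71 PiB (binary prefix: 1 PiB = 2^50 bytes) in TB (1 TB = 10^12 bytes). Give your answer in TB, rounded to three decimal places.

79,938.893 TB

71 PiB = 71 × 2^50 bytes = 79,938,893,385,826,304 bytes
1 TB = 10^12 bytes = 1,000,000,000,000 bytes
79,938,893,385,826,304 / 1,000,000,000,000 = 79,938.893 TB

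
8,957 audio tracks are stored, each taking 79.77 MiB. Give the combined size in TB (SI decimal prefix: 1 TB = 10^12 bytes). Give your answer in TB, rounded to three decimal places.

0.749 TB

Total = 8,957 × 79.77 MiB = 714499.89 MiB
= 714499.89 × 1,048,576 bytes = 749,207,436,656.64 bytes
1 TB = 1,000,000,000,000 bytes
749,207,436,656.64 / 1,000,000,000,000 = 0.749 TB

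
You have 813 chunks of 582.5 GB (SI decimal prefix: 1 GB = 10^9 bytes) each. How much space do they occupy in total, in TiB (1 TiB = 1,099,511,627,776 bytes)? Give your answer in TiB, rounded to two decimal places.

430.71 TiB

Total = 813 × 582.5 GB = 473572.5 GB
= 473572.5 × 1,000,000,000 bytes = 473,572,500,000,000 bytes
1 TiB = 1,099,511,627,776 bytes
473,572,500,000,000 / 1,099,511,627,776 = 430.71 TiB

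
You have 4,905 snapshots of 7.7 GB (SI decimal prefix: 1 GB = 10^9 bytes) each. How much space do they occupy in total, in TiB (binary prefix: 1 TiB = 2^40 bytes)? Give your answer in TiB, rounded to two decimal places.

34.35 TiB

Total = 4,905 × 7.7 GB = 37768.5 GB
= 37768.5 × 1,000,000,000 bytes = 37,768,500,000,000 bytes
1 TiB = 1,099,511,627,776 bytes
37,768,500,000,000 / 1,099,511,627,776 = 34.35 TiB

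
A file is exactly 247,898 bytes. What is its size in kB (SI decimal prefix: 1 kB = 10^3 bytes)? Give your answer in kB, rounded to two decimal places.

247.90 kB

247,898 bytes given.
1 kB = 10^3 bytes = 1,000 bytes
247,898 / 1,000 = 247.90 kB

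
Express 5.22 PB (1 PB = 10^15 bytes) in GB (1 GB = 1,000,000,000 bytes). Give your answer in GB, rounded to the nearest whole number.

5,220,000 GB

5.22 PB × 1,000,000,000,000,000 bytes/PB = 5,220,000,000,000,000 bytes
1 GB = 10^9 bytes = 1,000,000,000 bytes
5,220,000,000,000,000 / 1,000,000,000 = 5,220,000 GB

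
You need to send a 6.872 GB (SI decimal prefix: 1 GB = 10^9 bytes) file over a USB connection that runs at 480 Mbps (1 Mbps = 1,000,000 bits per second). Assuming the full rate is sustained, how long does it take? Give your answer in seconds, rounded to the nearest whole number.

115 seconds

6.872 GB = 6,872,000,000 bytes = 54,976,000,000 bits
480 Mbps = 480,000,000 bits/s
time = 54,976,000,000 / 480,000,000 = 115 s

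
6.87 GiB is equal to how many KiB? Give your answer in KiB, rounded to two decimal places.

7,203,717.12 KiB

6.87 GiB = 6.87 × 2^30 bytes = 7,376,606,330.88 bytes
1 KiB = 2^10 bytes = 1,024 bytes
7,376,606,330.88 / 1,024 = 7,203,717.12 KiB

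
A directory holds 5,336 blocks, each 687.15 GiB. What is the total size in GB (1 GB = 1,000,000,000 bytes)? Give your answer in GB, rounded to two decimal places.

Total = 5,336 × 687.15 GiB = 3666632.4 GiB
= 3666632.4 × 1,073,741,824 bytes = 3,937,016,561,113,497.6 bytes
1 GB = 1,000,000,000 bytes
3,937,016,561,113,497.6 / 1,000,000,000 = 3,937,016.56 GB

3,937,016.56 GB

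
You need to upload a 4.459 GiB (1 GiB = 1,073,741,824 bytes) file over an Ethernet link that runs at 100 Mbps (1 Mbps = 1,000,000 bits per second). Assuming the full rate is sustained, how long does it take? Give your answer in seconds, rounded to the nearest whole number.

383 seconds

4.459 GiB = 4,787,814,793.216 bytes = 38,302,518,345.728 bits
100 Mbps = 100,000,000 bits/s
time = 38,302,518,345.728 / 100,000,000 = 383 s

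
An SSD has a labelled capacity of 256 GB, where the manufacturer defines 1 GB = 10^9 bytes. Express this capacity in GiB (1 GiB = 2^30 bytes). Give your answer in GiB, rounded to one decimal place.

238.4 GiB

256 GB = 256 × 10^9 bytes = 256,000,000,000 bytes
1 GiB = 2^30 bytes = 1,073,741,824 bytes
256,000,000,000 / 1,073,741,824 = 238.4 GiB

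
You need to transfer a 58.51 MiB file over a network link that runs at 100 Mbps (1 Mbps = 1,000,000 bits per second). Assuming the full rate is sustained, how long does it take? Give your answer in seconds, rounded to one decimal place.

58.51 MiB = 61,352,181.76 bytes = 490,817,454.08 bits
100 Mbps = 100,000,000 bits/s
time = 490,817,454.08 / 100,000,000 = 4.9 s

4.9 seconds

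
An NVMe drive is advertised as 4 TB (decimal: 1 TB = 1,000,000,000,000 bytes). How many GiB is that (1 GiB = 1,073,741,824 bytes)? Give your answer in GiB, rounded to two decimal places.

3,725.29 GiB

4 TB = 4 × 10^12 bytes = 4,000,000,000,000 bytes
1 GiB = 1,073,741,824 bytes
4,000,000,000,000 / 1,073,741,824 = 3,725.29 GiB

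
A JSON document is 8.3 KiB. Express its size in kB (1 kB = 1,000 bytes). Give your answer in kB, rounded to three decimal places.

8.499 kB

8.3 KiB = 8.3 × 2^10 bytes = 8,499.2 bytes
1 kB = 10^3 bytes = 1,000 bytes
8,499.2 / 1,000 = 8.499 kB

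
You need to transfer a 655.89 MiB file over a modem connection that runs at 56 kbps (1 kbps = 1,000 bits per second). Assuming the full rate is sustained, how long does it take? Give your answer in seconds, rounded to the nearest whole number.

98,250 seconds

655.89 MiB = 687,750,512.64 bytes = 5,502,004,101.12 bits
56 kbps = 56,000 bits/s
time = 5,502,004,101.12 / 56,000 = 98,250 s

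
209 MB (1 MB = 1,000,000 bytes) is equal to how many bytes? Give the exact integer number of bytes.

209 × 1,000,000 = 209,000,000 bytes  (1 MB = 10^6 bytes)

209,000,000 bytes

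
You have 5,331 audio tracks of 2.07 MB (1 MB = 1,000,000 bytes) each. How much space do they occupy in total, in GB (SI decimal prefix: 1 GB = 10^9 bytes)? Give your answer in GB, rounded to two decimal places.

Total = 5,331 × 2.07 MB = 11035.17 MB
= 11035.17 × 1,000,000 bytes = 11,035,170,000 bytes
1 GB = 1,000,000,000 bytes
11,035,170,000 / 1,000,000,000 = 11.04 GB

11.04 GB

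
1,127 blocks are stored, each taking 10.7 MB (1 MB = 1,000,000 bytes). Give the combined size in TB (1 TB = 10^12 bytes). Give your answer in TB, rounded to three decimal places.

Total = 1,127 × 10.7 MB = 12058.9 MB
= 12058.9 × 1,000,000 bytes = 12,058,900,000 bytes
1 TB = 1,000,000,000,000 bytes
12,058,900,000 / 1,000,000,000,000 = 0.012 TB

0.012 TB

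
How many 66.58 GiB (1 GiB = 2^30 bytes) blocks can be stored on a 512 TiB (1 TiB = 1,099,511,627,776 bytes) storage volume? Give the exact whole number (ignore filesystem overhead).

7,874

Capacity: 512 TiB = 562,949,953,421,312 bytes
Per item: 66.58 GiB = 71,489,730,641.92 bytes
⌊562,949,953,421,312 / 71,489,730,641.92⌋ = 7,874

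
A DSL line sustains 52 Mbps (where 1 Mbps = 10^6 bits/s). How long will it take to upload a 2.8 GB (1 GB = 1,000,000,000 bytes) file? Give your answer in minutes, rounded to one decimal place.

2.8 GB = 2,800,000,000 bytes = 22,400,000,000 bits
52 Mbps = 52,000,000 bits/s
time = 22,400,000,000 / 52,000,000 = 430.77 s
430.77 s / 60 = 7.2 minutes

7.2 minutes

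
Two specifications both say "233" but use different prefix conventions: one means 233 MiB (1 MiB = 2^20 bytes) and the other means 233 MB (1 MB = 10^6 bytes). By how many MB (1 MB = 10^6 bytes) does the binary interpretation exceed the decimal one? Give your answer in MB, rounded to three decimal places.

233 MiB = 233 × 1,048,576 = 244,318,208 bytes
233 MB = 233 × 1,000,000 = 233,000,000 bytes
difference = 11,318,208 bytes
11,318,208 / 1,000,000 = 11.318 MB

11.318 MB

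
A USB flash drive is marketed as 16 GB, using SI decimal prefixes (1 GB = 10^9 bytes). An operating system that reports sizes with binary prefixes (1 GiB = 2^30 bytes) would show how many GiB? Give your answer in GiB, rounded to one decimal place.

16 GB × 1,000,000,000 bytes/GB = 16,000,000,000 bytes
1 GiB = 1,073,741,824 bytes
16,000,000,000 / 1,073,741,824 = 14.9 GiB

14.9 GiB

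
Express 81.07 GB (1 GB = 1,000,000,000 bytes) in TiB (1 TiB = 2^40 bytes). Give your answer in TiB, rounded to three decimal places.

0.074 TiB

81.07 GB × 1,000,000,000 bytes/GB = 81,070,000,000 bytes
1 TiB = 2^40 bytes = 1,099,511,627,776 bytes
81,070,000,000 / 1,099,511,627,776 = 0.074 TiB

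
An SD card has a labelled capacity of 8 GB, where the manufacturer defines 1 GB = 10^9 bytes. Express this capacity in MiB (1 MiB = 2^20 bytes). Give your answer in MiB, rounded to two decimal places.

8 GB × 1,000,000,000 bytes/GB = 8,000,000,000 bytes
1 MiB = 2^20 bytes = 1,048,576 bytes
8,000,000,000 / 1,048,576 = 7,629.39 MiB

7,629.39 MiB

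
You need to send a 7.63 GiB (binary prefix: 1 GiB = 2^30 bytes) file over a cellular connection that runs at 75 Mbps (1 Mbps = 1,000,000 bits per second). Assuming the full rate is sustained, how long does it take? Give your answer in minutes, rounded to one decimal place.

7.63 GiB = 8,192,650,117.12 bytes = 65,541,200,936.96 bits
75 Mbps = 75,000,000 bits/s
time = 65,541,200,936.96 / 75,000,000 = 873.88 s
873.88 s / 60 = 14.6 minutes

14.6 minutes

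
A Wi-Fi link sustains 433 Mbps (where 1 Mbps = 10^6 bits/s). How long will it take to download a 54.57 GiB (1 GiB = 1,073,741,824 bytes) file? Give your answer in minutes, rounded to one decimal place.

18.0 minutes

54.57 GiB = 58,594,091,335.68 bytes = 468,752,730,685.44 bits
433 Mbps = 433,000,000 bits/s
time = 468,752,730,685.44 / 433,000,000 = 1,082.57 s
1,082.57 s / 60 = 18.0 minutes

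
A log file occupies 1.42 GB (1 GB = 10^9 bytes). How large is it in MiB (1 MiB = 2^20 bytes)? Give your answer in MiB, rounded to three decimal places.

1,354.218 MiB

1.42 GB = 1.42 × 10^9 bytes = 1,420,000,000 bytes
1 MiB = 2^20 bytes = 1,048,576 bytes
1,420,000,000 / 1,048,576 = 1,354.218 MiB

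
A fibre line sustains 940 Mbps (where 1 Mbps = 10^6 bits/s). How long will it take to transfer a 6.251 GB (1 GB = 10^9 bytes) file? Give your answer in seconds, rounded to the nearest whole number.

6.251 GB = 6,251,000,000 bytes = 50,008,000,000 bits
940 Mbps = 940,000,000 bits/s
time = 50,008,000,000 / 940,000,000 = 53 s

53 seconds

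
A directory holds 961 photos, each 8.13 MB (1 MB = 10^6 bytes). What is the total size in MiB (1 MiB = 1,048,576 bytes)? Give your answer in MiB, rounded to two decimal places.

7,450.99 MiB

Total = 961 × 8.13 MB = 7812.93 MB
= 7812.93 × 1,000,000 bytes = 7,812,930,000 bytes
1 MiB = 1,048,576 bytes
7,812,930,000 / 1,048,576 = 7,450.99 MiB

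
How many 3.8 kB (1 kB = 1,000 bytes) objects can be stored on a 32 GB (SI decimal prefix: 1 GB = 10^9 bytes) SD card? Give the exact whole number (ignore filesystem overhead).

8,421,052

Capacity: 32 GB = 32,000,000,000 bytes
Per item: 3.8 kB = 3,800 bytes
⌊32,000,000,000 / 3,800⌋ = 8,421,052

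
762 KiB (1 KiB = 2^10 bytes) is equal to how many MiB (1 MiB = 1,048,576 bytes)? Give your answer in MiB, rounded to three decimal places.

762 KiB = 762 × 2^10 bytes = 780,288 bytes
1 MiB = 1,048,576 bytes
780,288 / 1,048,576 = 0.744 MiB

0.744 MiB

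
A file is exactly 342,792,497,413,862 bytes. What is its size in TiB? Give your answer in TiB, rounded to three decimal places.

342,792,497,413,862 bytes given.
1 TiB = 1,099,511,627,776 bytes
342,792,497,413,862 / 1,099,511,627,776 = 311.768 TiB

311.768 TiB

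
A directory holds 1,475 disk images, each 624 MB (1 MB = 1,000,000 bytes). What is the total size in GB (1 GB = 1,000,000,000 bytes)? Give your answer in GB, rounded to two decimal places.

920.40 GB

Total = 1,475 × 624 MB = 920,400 MB
= 920,400 × 1,000,000 bytes = 920,400,000,000 bytes
1 GB = 1,000,000,000 bytes
920,400,000,000 / 1,000,000,000 = 920.40 GB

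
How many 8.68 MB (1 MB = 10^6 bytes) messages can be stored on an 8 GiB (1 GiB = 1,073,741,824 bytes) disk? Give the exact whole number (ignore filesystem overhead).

989

Capacity: 8 GiB = 8,589,934,592 bytes
Per item: 8.68 MB = 8,680,000 bytes
⌊8,589,934,592 / 8,680,000⌋ = 989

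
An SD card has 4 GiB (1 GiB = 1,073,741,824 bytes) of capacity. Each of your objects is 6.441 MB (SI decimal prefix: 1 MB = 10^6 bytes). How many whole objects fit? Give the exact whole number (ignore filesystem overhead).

Capacity: 4 GiB = 4,294,967,296 bytes
Per item: 6.441 MB = 6,441,000 bytes
⌊4,294,967,296 / 6,441,000⌋ = 666

666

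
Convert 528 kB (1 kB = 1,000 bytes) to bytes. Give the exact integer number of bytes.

528 × 1,000 = 528,000 bytes  (1 kB = 10^3 bytes)

528,000 bytes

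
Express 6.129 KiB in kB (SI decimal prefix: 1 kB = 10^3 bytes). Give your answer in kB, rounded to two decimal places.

6.129 KiB = 6.129 × 2^10 bytes = 6,276.096 bytes
1 kB = 1,000 bytes
6,276.096 / 1,000 = 6.28 kB

6.28 kB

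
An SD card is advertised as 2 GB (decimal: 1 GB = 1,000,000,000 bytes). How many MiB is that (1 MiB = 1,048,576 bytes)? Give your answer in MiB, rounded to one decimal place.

1,907.3 MiB

2 GB × 1,000,000,000 bytes/GB = 2,000,000,000 bytes
1 MiB = 2^20 bytes = 1,048,576 bytes
2,000,000,000 / 1,048,576 = 1,907.3 MiB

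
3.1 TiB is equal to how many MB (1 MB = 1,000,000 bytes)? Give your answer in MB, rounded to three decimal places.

3.1 TiB = 3.1 × 2^40 bytes = 3,408,486,046,105.6 bytes
1 MB = 1,000,000 bytes
3,408,486,046,105.6 / 1,000,000 = 3,408,486.046 MB

3,408,486.046 MB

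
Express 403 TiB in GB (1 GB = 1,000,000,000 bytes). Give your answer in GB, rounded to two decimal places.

443,103.19 GB

403 TiB = 403 × 2^40 bytes = 443,103,185,993,728 bytes
1 GB = 1,000,000,000 bytes
443,103,185,993,728 / 1,000,000,000 = 443,103.19 GB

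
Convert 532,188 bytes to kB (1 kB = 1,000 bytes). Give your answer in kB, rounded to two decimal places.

532,188 bytes given.
1 kB = 1,000 bytes
532,188 / 1,000 = 532.19 kB

532.19 kB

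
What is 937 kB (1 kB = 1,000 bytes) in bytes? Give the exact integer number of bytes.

937 × 1,000 = 937,000 bytes  (1 kB = 10^3 bytes)

937,000 bytes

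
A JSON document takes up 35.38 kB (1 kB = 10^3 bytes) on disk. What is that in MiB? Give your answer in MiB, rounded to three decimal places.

0.034 MiB

35.38 kB = 35.38 × 10^3 bytes = 35,380 bytes
1 MiB = 2^20 bytes = 1,048,576 bytes
35,380 / 1,048,576 = 0.034 MiB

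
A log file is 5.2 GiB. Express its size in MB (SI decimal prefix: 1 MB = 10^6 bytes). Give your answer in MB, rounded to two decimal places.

5.2 GiB = 5.2 × 2^30 bytes = 5,583,457,484.8 bytes
1 MB = 10^6 bytes = 1,000,000 bytes
5,583,457,484.8 / 1,000,000 = 5,583.46 MB

5,583.46 MB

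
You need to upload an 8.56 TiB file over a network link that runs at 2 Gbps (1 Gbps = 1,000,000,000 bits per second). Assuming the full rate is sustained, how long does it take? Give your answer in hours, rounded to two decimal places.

10.46 hours

8.56 TiB = 9,411,819,533,762.56 bytes = 75,294,556,270,100.48 bits
2 Gbps = 2,000,000,000 bits/s
time = 75,294,556,270,100.48 / 2,000,000,000 = 37,647.2781 s
37,647.2781 s / 3600 = 10.46 hours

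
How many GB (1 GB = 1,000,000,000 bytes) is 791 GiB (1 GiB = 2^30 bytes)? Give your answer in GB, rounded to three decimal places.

849.330 GB

791 GiB = 791 × 2^30 bytes = 849,329,782,784 bytes
1 GB = 10^9 bytes = 1,000,000,000 bytes
849,329,782,784 / 1,000,000,000 = 849.330 GB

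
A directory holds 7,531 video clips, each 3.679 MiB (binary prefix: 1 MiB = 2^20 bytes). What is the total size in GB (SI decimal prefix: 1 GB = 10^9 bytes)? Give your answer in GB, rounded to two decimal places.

Total = 7,531 × 3.679 MiB = 27706.549 MiB
= 27706.549 × 1,048,576 bytes = 29,052,422,324.224 bytes
1 GB = 1,000,000,000 bytes
29,052,422,324.224 / 1,000,000,000 = 29.05 GB

29.05 GB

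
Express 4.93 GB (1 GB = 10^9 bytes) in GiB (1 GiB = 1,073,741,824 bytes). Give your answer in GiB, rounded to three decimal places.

4.591 GiB

4.93 GB = 4.93 × 10^9 bytes = 4,930,000,000 bytes
1 GiB = 1,073,741,824 bytes
4,930,000,000 / 1,073,741,824 = 4.591 GiB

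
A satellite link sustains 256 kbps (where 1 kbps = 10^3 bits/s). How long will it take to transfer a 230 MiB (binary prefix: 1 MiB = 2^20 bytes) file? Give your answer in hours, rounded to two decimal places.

230 MiB = 241,172,480 bytes = 1,929,379,840 bits
256 kbps = 256,000 bits/s
time = 1,929,379,840 / 256,000 = 7,536.6400 s
7,536.6400 s / 3600 = 2.09 hours

2.09 hours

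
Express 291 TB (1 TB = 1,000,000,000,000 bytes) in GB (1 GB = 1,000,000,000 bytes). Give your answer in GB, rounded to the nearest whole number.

291 TB × 1,000,000,000,000 bytes/TB = 291,000,000,000,000 bytes
1 GB = 1,000,000,000 bytes
291,000,000,000,000 / 1,000,000,000 = 291,000 GB

291,000 GB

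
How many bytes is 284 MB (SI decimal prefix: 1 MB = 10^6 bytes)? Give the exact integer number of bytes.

284 × 1,000,000 = 284,000,000 bytes  (1 MB = 10^6 bytes)

284,000,000 bytes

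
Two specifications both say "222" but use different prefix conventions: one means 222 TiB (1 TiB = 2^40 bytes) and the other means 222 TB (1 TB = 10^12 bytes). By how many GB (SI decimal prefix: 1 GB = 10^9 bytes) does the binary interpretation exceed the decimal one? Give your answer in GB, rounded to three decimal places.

22,091.581 GB

222 TiB = 222 × 1,099,511,627,776 = 244,091,581,366,272 bytes
222 TB = 222 × 1,000,000,000,000 = 222,000,000,000,000 bytes
difference = 22,091,581,366,272 bytes
22,091,581,366,272 / 1,000,000,000 = 22,091.581 GB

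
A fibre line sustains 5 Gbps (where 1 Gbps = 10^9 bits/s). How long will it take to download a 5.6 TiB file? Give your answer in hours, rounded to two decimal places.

5.6 TiB = 6,157,265,115,545.6 bytes = 49,258,120,924,364.8 bits
5 Gbps = 5,000,000,000 bits/s
time = 49,258,120,924,364.8 / 5,000,000,000 = 9,851.6242 s
9,851.6242 s / 3600 = 2.74 hours

2.74 hours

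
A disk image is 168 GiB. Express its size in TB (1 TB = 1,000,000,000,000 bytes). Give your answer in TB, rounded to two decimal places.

0.18 TB

168 GiB = 168 × 2^30 bytes = 180,388,626,432 bytes
1 TB = 10^12 bytes = 1,000,000,000,000 bytes
180,388,626,432 / 1,000,000,000,000 = 0.18 TB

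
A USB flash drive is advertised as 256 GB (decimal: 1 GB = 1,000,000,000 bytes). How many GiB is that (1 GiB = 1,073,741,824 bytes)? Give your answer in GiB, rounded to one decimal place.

238.4 GiB

256 GB = 256 × 10^9 bytes = 256,000,000,000 bytes
1 GiB = 1,073,741,824 bytes
256,000,000,000 / 1,073,741,824 = 238.4 GiB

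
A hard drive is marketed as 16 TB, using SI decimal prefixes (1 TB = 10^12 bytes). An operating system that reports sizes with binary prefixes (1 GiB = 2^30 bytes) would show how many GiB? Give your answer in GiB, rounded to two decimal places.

14,901.16 GiB

16 TB = 16 × 10^12 bytes = 16,000,000,000,000 bytes
1 GiB = 2^30 bytes = 1,073,741,824 bytes
16,000,000,000,000 / 1,073,741,824 = 14,901.16 GiB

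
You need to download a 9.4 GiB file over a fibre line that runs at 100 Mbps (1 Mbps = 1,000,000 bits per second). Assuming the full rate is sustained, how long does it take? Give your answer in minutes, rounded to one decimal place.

9.4 GiB = 10,093,173,145.6 bytes = 80,745,385,164.8 bits
100 Mbps = 100,000,000 bits/s
time = 80,745,385,164.8 / 100,000,000 = 807.45 s
807.45 s / 60 = 13.5 minutes

13.5 minutes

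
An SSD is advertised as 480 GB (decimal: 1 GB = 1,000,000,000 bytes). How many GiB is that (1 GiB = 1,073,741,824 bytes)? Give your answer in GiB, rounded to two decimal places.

480 GB = 480 × 10^9 bytes = 480,000,000,000 bytes
1 GiB = 2^30 bytes = 1,073,741,824 bytes
480,000,000,000 / 1,073,741,824 = 447.03 GiB

447.03 GiB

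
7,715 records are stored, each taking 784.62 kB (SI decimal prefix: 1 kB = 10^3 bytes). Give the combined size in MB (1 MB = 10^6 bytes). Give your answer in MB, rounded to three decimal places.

Total = 7,715 × 784.62 kB = 6053343.3 kB
= 6053343.3 × 1,000 bytes = 6,053,343,300 bytes
1 MB = 1,000,000 bytes
6,053,343,300 / 1,000,000 = 6,053.343 MB

6,053.343 MB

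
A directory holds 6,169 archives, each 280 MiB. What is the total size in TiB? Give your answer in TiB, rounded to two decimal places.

1.65 TiB

Total = 6,169 × 280 MiB = 1,727,320 MiB
= 1,727,320 × 1,048,576 bytes = 1,811,226,296,320 bytes
1 TiB = 1,099,511,627,776 bytes
1,811,226,296,320 / 1,099,511,627,776 = 1.65 TiB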